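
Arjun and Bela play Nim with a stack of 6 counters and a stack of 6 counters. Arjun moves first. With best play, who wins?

Bitwise XOR of the heap sizes:
  110  (6)
  110  (6)
  ---
  000  (0)
The nim-sum is 0, so this is a P-position: the player to move is in a losing position under optimal play; Arjun is about to move from it and so loses — Bela wins.

Bela wins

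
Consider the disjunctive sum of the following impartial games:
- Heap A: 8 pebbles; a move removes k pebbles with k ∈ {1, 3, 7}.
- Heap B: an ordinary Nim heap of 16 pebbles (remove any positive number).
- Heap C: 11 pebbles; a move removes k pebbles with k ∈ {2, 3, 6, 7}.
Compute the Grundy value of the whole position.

Build the Grundy sequence for heap A with g(k) = mex{g(k−s) : s ∈ {1, 3, 7}, s ≤ k}:
g(0) = mex{} = 0
g(1) = mex{0} = 1
g(2) = mex{1} = 0
g(3) = mex{0} = 1
g(4) = mex{1} = 0
g(5) = mex{0} = 1
g(6) = mex{1} = 0
g(7) = mex{0} = 1
g(8) = mex{1} = 0
So g(8) = 0.
Heap B is a plain Nim heap of size 16, so its Grundy value is 16.
For heap C, compute g(0), g(1), … with moves {2, 3, 6, 7}:
k:     0  1  2  3  4  5  6  7  8  9 10 11
g(k):  0  0  1  1  2  0  3  1  2  0  0  1
So g(11) = 1.
By the Sprague-Grundy theorem, the Grundy value of a sum of independent games is the XOR of the component values.
Combined value = 0 XOR 16 XOR 1 = 17.

17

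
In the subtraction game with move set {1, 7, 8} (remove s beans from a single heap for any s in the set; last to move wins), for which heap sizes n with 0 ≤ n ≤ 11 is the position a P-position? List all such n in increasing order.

0, 2, 4, 6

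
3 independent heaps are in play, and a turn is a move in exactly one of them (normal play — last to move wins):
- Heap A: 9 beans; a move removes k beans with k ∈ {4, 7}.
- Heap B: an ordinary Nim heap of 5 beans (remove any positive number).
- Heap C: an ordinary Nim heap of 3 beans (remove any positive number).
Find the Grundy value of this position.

4

Grundy values for heap A (subtraction set {4, 7}):
g(0) = mex{} = 0
g(1) = mex{} = 0
g(2) = mex{} = 0
g(3) = mex{} = 0
g(4) = mex{0} = 1
g(5) = mex{0} = 1
g(6) = mex{0} = 1
g(7) = mex{0} = 1
g(8) = mex{0,1} = 2
g(9) = mex{0,1} = 2
So g(9) = 2.
Heap B is a plain Nim heap of size 5, so its Grundy value is 5.
Heap C is a plain Nim heap of size 3, so its Grundy value is 3.
The value of a disjunctive sum is the nim-sum of the parts.
Combined value = 2 XOR 5 XOR 3 = 4.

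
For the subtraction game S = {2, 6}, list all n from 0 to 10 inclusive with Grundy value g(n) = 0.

Build the Grundy sequence with g(k) = mex{g(k−s) : s ∈ {2, 6}, s ≤ k}:
g(0) = mex{} = 0
g(1) = mex{} = 0
g(2) = mex{0} = 1
g(3) = mex{0} = 1
g(4) = mex{1} = 0
g(5) = mex{1} = 0
g(6) = mex{0} = 1
g(7) = mex{0} = 1
g(8) = mex{1} = 0
g(9) = mex{1} = 0
g(10) = mex{0} = 1
The P-positions (g = 0) in 0..10 are 0, 1, 4, 5, 8, 9.

0, 1, 4, 5, 8, 9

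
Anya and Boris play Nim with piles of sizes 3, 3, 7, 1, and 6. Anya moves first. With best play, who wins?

Nim-sum: 3 ^ 3 ^ 7 ^ 1 ^ 6 = 0.
The nim-sum is 0, so this is a P-position: the player to move is in a losing position under optimal play; Anya is about to move from it and so loses — Boris wins.

Boris wins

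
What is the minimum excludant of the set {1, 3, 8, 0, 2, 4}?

5

The values 0, 1, 2, 3, 4 are all present; 5 is the first non-negative integer missing from the set.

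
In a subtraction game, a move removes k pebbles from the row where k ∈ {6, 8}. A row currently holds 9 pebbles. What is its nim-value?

Grundy values for subtraction set {6, 8}:
k:     0  1  2  3  4  5  6  7  8  9
g(k):  0  0  0  0  0  0  1  1  1  1
So g(9) = 1.

1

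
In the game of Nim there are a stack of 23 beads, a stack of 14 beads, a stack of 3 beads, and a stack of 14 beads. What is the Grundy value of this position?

20

Write each in binary and XOR column by column:
  10111  (23)
  01110  (14)
  00011  (3)
  01110  (14)
  -----
  10100  (20)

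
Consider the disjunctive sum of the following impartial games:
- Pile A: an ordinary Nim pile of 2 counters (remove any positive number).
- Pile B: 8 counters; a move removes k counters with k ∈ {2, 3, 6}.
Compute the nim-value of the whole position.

0

Pile A is a plain Nim pile of size 2, so its Grundy value is 2.
Grundy values for pile B (subtraction set {2, 3, 6}):
g(0) = mex{} = 0
g(1) = mex{} = 0
g(2) = mex{0} = 1
g(3) = mex{0} = 1
g(4) = mex{0,1} = 2
g(5) = mex{1} = 0
g(6) = mex{0,1,2} = 3
g(7) = mex{0,2} = 1
g(8) = mex{0,1,3} = 2
So g(8) = 2.
By the Sprague-Grundy theorem, the Grundy value of a sum of independent games is the XOR of the component values.
Combined value = 2 ⊕ 2 = 0.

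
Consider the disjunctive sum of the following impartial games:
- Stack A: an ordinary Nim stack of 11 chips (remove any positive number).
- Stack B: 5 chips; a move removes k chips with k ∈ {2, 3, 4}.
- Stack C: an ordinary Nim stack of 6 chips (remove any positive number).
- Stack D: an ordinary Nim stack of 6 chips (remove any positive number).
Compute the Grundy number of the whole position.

9

Stack A is a plain Nim stack of size 11, so its Grundy value is 11.
Build the Grundy sequence for stack B with g(k) = mex{g(k−s) : s ∈ {2, 3, 4}, s ≤ k}:
k:     0  1  2  3  4  5
g(k):  0  0  1  1  2  2
So g(5) = 2.
Stack C is a plain Nim stack of size 6, so its Grundy value is 6.
Stack D is a plain Nim stack of size 6, so its Grundy value is 6.
The value of a disjunctive sum is the nim-sum of the parts.
Combined value = 11 ⊕ 2 ⊕ 6 ⊕ 6 = 9.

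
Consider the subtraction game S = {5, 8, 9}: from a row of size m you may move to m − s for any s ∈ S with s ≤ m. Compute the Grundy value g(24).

Compute g(0), g(1), … for moves {5, 8, 9}:
k:     0  1  2  3  4  5  6  7  8  9 10 11 12 13 14 15 16 17 18 19 20 21 22 23 24
g(k):  0  0  0  0  0  1  1  1  1  1  2  2  2  2  0  0  0  0  0  1  1  1  1  1  2
So g(24) = 2.

2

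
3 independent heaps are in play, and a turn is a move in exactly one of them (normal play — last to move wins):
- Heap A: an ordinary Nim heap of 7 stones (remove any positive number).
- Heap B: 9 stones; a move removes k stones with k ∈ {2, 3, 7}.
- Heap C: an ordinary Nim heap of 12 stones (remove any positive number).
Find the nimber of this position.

9

Heap A is a plain Nim heap of size 7, so its Grundy value is 7.
Build the Grundy sequence for heap B with g(k) = mex{g(k−s) : s ∈ {2, 3, 7}, s ≤ k}:
g(0) = mex{} = 0
g(1) = mex{} = 0
g(2) = mex{0} = 1
g(3) = mex{0} = 1
g(4) = mex{0,1} = 2
g(5) = mex{1} = 0
g(6) = mex{1,2} = 0
g(7) = mex{0,2} = 1
g(8) = mex{0} = 1
g(9) = mex{0,1} = 2
So g(9) = 2.
Heap C is a plain Nim heap of size 12, so its Grundy value is 12.
By the Sprague-Grundy theorem, the Grundy value of a sum of independent games is the XOR of the component values.
Combined value = 7 ⊕ 2 ⊕ 12 = 9.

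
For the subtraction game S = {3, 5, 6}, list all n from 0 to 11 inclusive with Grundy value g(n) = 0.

Grundy values for subtraction set {3, 5, 6}:
k:     0  1  2  3  4  5  6  7  8  9 10 11
g(k):  0  0  0  1  1  1  2  2  2  0  0  0
The P-positions (g = 0) in 0..11 are 0, 1, 2, 9, 10, 11.

0, 1, 2, 9, 10, 11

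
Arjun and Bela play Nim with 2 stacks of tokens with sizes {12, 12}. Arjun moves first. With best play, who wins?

Bela wins

Nim-sum: 12 XOR 12 = 0.
The nim-sum is 0, so this is a P-position: the player to move is in a losing position under optimal play; Arjun is about to move from it and so loses — Bela wins.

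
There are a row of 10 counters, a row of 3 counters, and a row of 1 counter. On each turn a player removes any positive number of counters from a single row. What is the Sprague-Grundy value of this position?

Compute the nim-sum pairwise:
10 ^ 3 = 9
9 ^ 1 = 8

8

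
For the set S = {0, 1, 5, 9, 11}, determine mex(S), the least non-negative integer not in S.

2

The values 0, 1 are all present; 2 is the first non-negative integer missing from the set.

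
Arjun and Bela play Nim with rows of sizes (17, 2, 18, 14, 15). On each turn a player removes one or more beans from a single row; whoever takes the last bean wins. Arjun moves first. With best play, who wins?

Bela wins

Nim-sum: 17 ⊕ 2 ⊕ 18 ⊕ 14 ⊕ 15 = 0.
The nim-sum is 0, so this is a P-position: the player to move is in a losing position under optimal play; Arjun is about to move from it and so loses — Bela wins.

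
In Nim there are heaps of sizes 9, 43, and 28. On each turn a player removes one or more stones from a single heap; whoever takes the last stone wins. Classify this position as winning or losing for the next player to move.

Compute the nim-sum pairwise:
9 XOR 43 = 34
34 XOR 28 = 62
The nim-sum is 62 ≠ 0, so this is an N-position: the player to move can win.

Winning position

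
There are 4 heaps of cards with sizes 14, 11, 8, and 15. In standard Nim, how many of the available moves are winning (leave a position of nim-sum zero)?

3

In binary:
  1110  (14)
  1011  (11)
  1000  (8)
  1111  (15)
  ----
  0010  (2)
The overall nim-sum is X = 2. A heap of size p has a winning move iff p XOR X < p (reduce it to p XOR X).
  14: 14 XOR 2 = 12 < 14 — winning move (to 12).
  11: 11 XOR 2 = 9 < 11 — winning move (to 9).
  8: 8 XOR 2 = 10 ≥ 8 — no move.
  15: 15 XOR 2 = 13 < 15 — winning move (to 13).
That gives 3 winning moves.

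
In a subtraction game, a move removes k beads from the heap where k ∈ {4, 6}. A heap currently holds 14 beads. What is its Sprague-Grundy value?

1

Compute g(0), g(1), … for moves {4, 6}:
g(0) = mex{} = 0
g(1) = mex{} = 0
g(2) = mex{} = 0
g(3) = mex{} = 0
g(4) = mex{0} = 1
g(5) = mex{0} = 1
g(6) = mex{0} = 1
g(7) = mex{0} = 1
g(8) = mex{0,1} = 2
g(9) = mex{0,1} = 2
g(10) = mex{1} = 0
g(11) = mex{1} = 0
g(12) = mex{1,2} = 0
g(13) = mex{1,2} = 0
g(14) = mex{0,2} = 1
So g(14) = 1.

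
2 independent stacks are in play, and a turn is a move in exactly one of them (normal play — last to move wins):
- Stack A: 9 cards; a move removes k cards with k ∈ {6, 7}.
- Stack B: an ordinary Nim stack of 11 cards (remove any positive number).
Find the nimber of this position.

Grundy values for stack A (subtraction set {6, 7}):
g(0) = mex{} = 0
g(1) = mex{} = 0
g(2) = mex{} = 0
g(3) = mex{} = 0
g(4) = mex{} = 0
g(5) = mex{} = 0
g(6) = mex{0} = 1
g(7) = mex{0} = 1
g(8) = mex{0} = 1
g(9) = mex{0} = 1
So g(9) = 1.
Stack B is a plain Nim stack of size 11, so its Grundy value is 11.
By the Sprague-Grundy theorem, the Grundy value of a sum of independent games is the XOR of the component values.
Combined value = 1 XOR 11 = 10.

10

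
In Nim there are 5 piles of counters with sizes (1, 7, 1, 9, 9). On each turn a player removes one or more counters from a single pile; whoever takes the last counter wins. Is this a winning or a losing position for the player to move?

Winning position

Compute the nim-sum pairwise:
1 ⊕ 7 = 6
6 ⊕ 1 = 7
7 ⊕ 9 = 14
14 ⊕ 9 = 7
The nim-sum is 7 ≠ 0, so this is an N-position: the player to move can win.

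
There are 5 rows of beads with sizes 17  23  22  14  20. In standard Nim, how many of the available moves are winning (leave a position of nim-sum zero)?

1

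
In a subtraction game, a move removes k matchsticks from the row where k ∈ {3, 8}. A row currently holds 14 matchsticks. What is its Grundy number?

Grundy values for subtraction set {3, 8}:
k:     0  1  2  3  4  5  6  7  8  9 10 11 12 13 14
g(k):  0  0  0  1  1  1  0  0  2  1  1  0  0  0  1
So g(14) = 1.

1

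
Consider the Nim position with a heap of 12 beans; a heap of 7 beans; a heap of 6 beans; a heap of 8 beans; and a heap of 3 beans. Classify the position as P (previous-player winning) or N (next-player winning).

N-position

In binary:
  1100  (12)
  0111  (7)
  0110  (6)
  1000  (8)
  0011  (3)
  ----
  0110  (6)
The nim-sum is 6 ≠ 0, so this is an N-position: the player to move can win.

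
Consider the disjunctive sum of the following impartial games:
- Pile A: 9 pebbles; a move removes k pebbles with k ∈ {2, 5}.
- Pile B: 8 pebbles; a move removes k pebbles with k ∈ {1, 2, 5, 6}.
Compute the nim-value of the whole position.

0

Build the Grundy sequence for pile A with g(k) = mex{g(k−s) : s ∈ {2, 5}, s ≤ k}:
k:     0  1  2  3  4  5  6  7  8  9
g(k):  0  0  1  1  0  2  1  0  0  1
So g(9) = 1.
Grundy values for pile B (subtraction set {1, 2, 5, 6}):
g(0) = mex{} = 0
g(1) = mex{0} = 1
g(2) = mex{0,1} = 2
g(3) = mex{1,2} = 0
g(4) = mex{0,2} = 1
g(5) = mex{0,1} = 2
g(6) = mex{0,1,2} = 3
g(7) = mex{1,2,3} = 0
g(8) = mex{0,2,3} = 1
So g(8) = 1.
The value of a disjunctive sum is the nim-sum of the parts.
Combined value = 1 ⊕ 1 = 0.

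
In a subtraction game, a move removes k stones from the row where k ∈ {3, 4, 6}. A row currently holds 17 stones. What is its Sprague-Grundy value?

Build the Grundy sequence with g(k) = mex{g(k−s) : s ∈ {3, 4, 6}, s ≤ k}:
k:     0  1  2  3  4  5  6  7  8  9 10 11 12 13 14 15 16 17
g(k):  0  0  0  1  1  1  2  2  2  0  0  0  1  1  1  2  2  2
So g(17) = 2.

2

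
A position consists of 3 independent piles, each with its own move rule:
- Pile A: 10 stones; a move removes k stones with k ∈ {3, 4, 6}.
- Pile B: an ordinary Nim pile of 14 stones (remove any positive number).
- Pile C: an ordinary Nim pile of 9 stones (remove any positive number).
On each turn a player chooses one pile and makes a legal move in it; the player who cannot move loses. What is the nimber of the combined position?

Grundy values for pile A (subtraction set {3, 4, 6}):
k:     0  1  2  3  4  5  6  7  8  9 10
g(k):  0  0  0  1  1  1  2  2  2  0  0
So g(10) = 0.
Pile B is a plain Nim pile of size 14, so its Grundy value is 14.
Pile C is a plain Nim pile of size 9, so its Grundy value is 9.
By the Sprague-Grundy theorem, the Grundy value of a sum of independent games is the XOR of the component values.
Combined value = 0 XOR 14 XOR 9 = 7.

7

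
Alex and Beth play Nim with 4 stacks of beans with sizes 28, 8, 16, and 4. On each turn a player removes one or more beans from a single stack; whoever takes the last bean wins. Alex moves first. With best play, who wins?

Beth wins

Write each in binary and XOR column by column:
  11100  (28)
  01000  (8)
  10000  (16)
  00100  (4)
  -----
  00000  (0)
The nim-sum is 0, so this is a P-position: the player to move is in a losing position under optimal play; Alex is about to move from it and so loses — Beth wins.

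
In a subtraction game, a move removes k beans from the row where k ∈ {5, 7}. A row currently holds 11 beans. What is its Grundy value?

2

Build the Grundy sequence with g(k) = mex{g(k−s) : s ∈ {5, 7}, s ≤ k}:
g(0) = mex{} = 0
g(1) = mex{} = 0
g(2) = mex{} = 0
g(3) = mex{} = 0
g(4) = mex{} = 0
g(5) = mex{0} = 1
g(6) = mex{0} = 1
g(7) = mex{0} = 1
g(8) = mex{0} = 1
g(9) = mex{0} = 1
g(10) = mex{0,1} = 2
g(11) = mex{0,1} = 2
So g(11) = 2.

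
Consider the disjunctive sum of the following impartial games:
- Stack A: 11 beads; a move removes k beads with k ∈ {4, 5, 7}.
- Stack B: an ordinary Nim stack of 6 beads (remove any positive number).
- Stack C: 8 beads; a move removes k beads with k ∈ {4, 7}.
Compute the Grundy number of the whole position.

Grundy values for stack A (subtraction set {4, 5, 7}):
g(0) = mex{} = 0
g(1) = mex{} = 0
g(2) = mex{} = 0
g(3) = mex{} = 0
g(4) = mex{0} = 1
g(5) = mex{0} = 1
g(6) = mex{0} = 1
g(7) = mex{0} = 1
g(8) = mex{0,1} = 2
g(9) = mex{0,1} = 2
g(10) = mex{0,1} = 2
g(11) = mex{1} = 0
So g(11) = 0.
Stack B is a plain Nim stack of size 6, so its Grundy value is 6.
Grundy values for stack C (subtraction set {4, 7}):
k:     0  1  2  3  4  5  6  7  8
g(k):  0  0  0  0  1  1  1  1  2
So g(8) = 2.
The value of a disjunctive sum is the nim-sum of the parts.
Combined value = 0 XOR 6 XOR 2 = 4.

4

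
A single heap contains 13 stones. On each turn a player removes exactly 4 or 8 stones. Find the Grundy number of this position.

0

Compute g(0), g(1), … for moves {4, 8}:
g(0) = mex{} = 0
g(1) = mex{} = 0
g(2) = mex{} = 0
g(3) = mex{} = 0
g(4) = mex{0} = 1
g(5) = mex{0} = 1
g(6) = mex{0} = 1
g(7) = mex{0} = 1
g(8) = mex{0,1} = 2
g(9) = mex{0,1} = 2
g(10) = mex{0,1} = 2
g(11) = mex{0,1} = 2
g(12) = mex{1,2} = 0
g(13) = mex{1,2} = 0
So g(13) = 0.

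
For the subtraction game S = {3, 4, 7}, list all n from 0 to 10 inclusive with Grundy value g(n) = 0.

Compute g(0), g(1), … for moves {3, 4, 7}:
k:     0  1  2  3  4  5  6  7  8  9 10
g(k):  0  0  0  1  1  1  2  2  2  3  0
The P-positions (g = 0) in 0..10 are 0, 1, 2, 10.

0, 1, 2, 10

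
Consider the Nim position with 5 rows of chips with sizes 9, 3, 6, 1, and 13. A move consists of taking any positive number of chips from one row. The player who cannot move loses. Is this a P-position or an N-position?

P-position

Compute the nim-sum pairwise:
9 XOR 3 = 10
10 XOR 6 = 12
12 XOR 1 = 13
13 XOR 13 = 0
The nim-sum is 0, so this is a P-position: the player to move is in a losing position under optimal play.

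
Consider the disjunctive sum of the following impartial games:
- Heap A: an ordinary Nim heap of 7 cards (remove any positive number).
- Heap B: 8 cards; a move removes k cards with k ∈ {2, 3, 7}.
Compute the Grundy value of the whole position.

6

Heap A is a plain Nim heap of size 7, so its Grundy value is 7.
For heap B, compute g(0), g(1), … with moves {2, 3, 7}:
g(0) = mex{} = 0
g(1) = mex{} = 0
g(2) = mex{0} = 1
g(3) = mex{0} = 1
g(4) = mex{0,1} = 2
g(5) = mex{1} = 0
g(6) = mex{1,2} = 0
g(7) = mex{0,2} = 1
g(8) = mex{0} = 1
So g(8) = 1.
The value of a disjunctive sum is the nim-sum of the parts.
Combined value = 7 ⊕ 1 = 6.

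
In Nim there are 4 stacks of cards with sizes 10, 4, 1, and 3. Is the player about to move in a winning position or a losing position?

Write each in binary and XOR column by column:
  1010  (10)
  0100  (4)
  0001  (1)
  0011  (3)
  ----
  1100  (12)
The nim-sum is 12 ≠ 0, so this is an N-position: the player to move can win.

Winning position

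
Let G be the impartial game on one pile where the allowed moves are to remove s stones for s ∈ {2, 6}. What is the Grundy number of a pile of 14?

Compute g(0), g(1), … for moves {2, 6}:
g(0) = mex{} = 0
g(1) = mex{} = 0
g(2) = mex{0} = 1
g(3) = mex{0} = 1
g(4) = mex{1} = 0
g(5) = mex{1} = 0
g(6) = mex{0} = 1
g(7) = mex{0} = 1
g(8) = mex{1} = 0
g(9) = mex{1} = 0
g(10) = mex{0} = 1
g(11) = mex{0} = 1
g(12) = mex{1} = 0
g(13) = mex{1} = 0
g(14) = mex{0} = 1
So g(14) = 1.

1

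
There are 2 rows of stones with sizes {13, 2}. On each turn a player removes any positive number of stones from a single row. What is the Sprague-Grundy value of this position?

15

Compute the nim-sum pairwise:
13 ⊕ 2 = 15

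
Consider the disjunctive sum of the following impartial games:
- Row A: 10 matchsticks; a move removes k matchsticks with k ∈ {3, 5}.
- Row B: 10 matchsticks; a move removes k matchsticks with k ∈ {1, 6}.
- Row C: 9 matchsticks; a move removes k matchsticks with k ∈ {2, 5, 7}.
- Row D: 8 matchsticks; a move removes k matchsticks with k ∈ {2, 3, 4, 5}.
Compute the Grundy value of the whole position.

Grundy values for row A (subtraction set {3, 5}):
k:     0  1  2  3  4  5  6  7  8  9 10
g(k):  0  0  0  1  1  1  2  2  0  0  0
So g(10) = 0.
Build the Grundy sequence for row B with g(k) = mex{g(k−s) : s ∈ {1, 6}, s ≤ k}:
g(0) = mex{} = 0
g(1) = mex{0} = 1
g(2) = mex{1} = 0
g(3) = mex{0} = 1
g(4) = mex{1} = 0
g(5) = mex{0} = 1
g(6) = mex{0,1} = 2
g(7) = mex{1,2} = 0
g(8) = mex{0} = 1
g(9) = mex{1} = 0
g(10) = mex{0} = 1
So g(10) = 1.
Grundy values for row C (subtraction set {2, 5, 7}):
k:     0  1  2  3  4  5  6  7  8  9
g(k):  0  0  1  1  0  2  1  3  2  2
So g(9) = 2.
For row D, compute g(0), g(1), … with moves {2, 3, 4, 5}:
k:     0  1  2  3  4  5  6  7  8
g(k):  0  0  1  1  2  2  3  0  0
So g(8) = 0.
By the Sprague-Grundy theorem, the Grundy value of a sum of independent games is the XOR of the component values.
Combined value = 0 ⊕ 1 ⊕ 2 ⊕ 0 = 3.

3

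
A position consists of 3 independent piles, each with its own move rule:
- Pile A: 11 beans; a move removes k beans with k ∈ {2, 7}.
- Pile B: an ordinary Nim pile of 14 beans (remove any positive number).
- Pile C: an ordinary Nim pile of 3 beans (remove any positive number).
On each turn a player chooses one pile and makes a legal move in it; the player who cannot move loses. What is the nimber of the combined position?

12

For pile A, compute g(0), g(1), … with moves {2, 7}:
k:     0  1  2  3  4  5  6  7  8  9 10 11
g(k):  0  0  1  1  0  0  1  1  2  0  0  1
So g(11) = 1.
Pile B is a plain Nim pile of size 14, so its Grundy value is 14.
Pile C is a plain Nim pile of size 3, so its Grundy value is 3.
By the Sprague-Grundy theorem, the Grundy value of a sum of independent games is the XOR of the component values.
Combined value = 1 XOR 14 XOR 3 = 12.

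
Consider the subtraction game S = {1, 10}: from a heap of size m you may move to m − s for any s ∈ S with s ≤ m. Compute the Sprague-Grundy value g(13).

0

Build the Grundy sequence with g(k) = mex{g(k−s) : s ∈ {1, 10}, s ≤ k}:
k:     0  1  2  3  4  5  6  7  8  9 10 11 12 13
g(k):  0  1  0  1  0  1  0  1  0  1  2  0  1  0
So g(13) = 0.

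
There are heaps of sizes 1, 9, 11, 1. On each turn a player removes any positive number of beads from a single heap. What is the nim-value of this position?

2

Compute the nim-sum pairwise:
1 ^ 9 = 8
8 ^ 11 = 3
3 ^ 1 = 2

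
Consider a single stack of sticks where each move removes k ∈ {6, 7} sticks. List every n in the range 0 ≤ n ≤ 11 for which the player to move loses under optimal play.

0, 1, 2, 3, 4, 5

Build the Grundy sequence with g(k) = mex{g(k−s) : s ∈ {6, 7}, s ≤ k}:
k:     0  1  2  3  4  5  6  7  8  9 10 11
g(k):  0  0  0  0  0  0  1  1  1  1  1  1
The P-positions (g = 0) in 0..11 are 0, 1, 2, 3, 4, 5.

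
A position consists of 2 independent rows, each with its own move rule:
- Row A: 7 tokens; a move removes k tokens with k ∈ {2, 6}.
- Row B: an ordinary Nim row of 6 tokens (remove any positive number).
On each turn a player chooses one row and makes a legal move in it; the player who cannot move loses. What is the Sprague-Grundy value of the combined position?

7

For row A, compute g(0), g(1), … with moves {2, 6}:
k:     0  1  2  3  4  5  6  7
g(k):  0  0  1  1  0  0  1  1
So g(7) = 1.
Row B is a plain Nim row of size 6, so its Grundy value is 6.
By the Sprague-Grundy theorem, the Grundy value of a sum of independent games is the XOR of the component values.
Combined value = 1 XOR 6 = 7.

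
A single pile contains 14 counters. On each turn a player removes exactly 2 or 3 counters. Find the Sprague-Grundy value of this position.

2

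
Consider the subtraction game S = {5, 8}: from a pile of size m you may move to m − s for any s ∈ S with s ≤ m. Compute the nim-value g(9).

1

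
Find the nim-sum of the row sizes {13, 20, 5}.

Compute the nim-sum pairwise:
13 ⊕ 20 = 25
25 ⊕ 5 = 28

28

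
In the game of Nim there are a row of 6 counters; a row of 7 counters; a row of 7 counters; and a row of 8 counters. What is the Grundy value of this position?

14

Compute the nim-sum pairwise:
6 XOR 7 = 1
1 XOR 7 = 6
6 XOR 8 = 14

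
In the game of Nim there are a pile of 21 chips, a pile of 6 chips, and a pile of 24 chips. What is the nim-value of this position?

Nim-sum: 21 ⊕ 6 ⊕ 24 = 11.

11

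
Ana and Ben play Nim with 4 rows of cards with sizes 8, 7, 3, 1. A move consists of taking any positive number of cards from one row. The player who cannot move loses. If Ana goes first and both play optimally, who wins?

Nim-sum: 8 ^ 7 ^ 3 ^ 1 = 13.
The nim-sum is 13 ≠ 0, so this is an N-position: the player to move can win; Ana has a winning move.

Ana wins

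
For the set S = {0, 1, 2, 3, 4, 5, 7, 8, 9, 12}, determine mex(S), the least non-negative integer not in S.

The values 0, 1, 2, 3, 4, 5 are all present; 6 is the first non-negative integer missing from the set.

6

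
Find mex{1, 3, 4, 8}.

0

0 is not in the set, so the mex is 0.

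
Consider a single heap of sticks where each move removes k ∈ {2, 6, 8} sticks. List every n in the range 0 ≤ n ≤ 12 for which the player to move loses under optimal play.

0, 1, 4, 5

Compute g(0), g(1), … for moves {2, 6, 8}:
k:     0  1  2  3  4  5  6  7  8  9 10 11 12
g(k):  0  0  1  1  0  0  1  1  2  2  3  3  2
The P-positions (g = 0) in 0..12 are 0, 1, 4, 5.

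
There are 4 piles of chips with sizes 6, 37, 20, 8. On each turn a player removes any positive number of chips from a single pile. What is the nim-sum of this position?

63

Compute the nim-sum pairwise:
6 ^ 37 = 35
35 ^ 20 = 55
55 ^ 8 = 63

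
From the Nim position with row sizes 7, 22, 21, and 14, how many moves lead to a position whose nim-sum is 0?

1

Nim-sum: 7 ^ 22 ^ 21 ^ 14 = 10.
The overall nim-sum is X = 10. A row of size p has a winning move iff p XOR X < p (reduce it to p XOR X).
  7: 7 XOR 10 = 13 ≥ 7 — no move.
  22: 22 XOR 10 = 28 ≥ 22 — no move.
  21: 21 XOR 10 = 31 ≥ 21 — no move.
  14: 14 XOR 10 = 4 < 14 — winning move (to 4).
That gives 1 winning move.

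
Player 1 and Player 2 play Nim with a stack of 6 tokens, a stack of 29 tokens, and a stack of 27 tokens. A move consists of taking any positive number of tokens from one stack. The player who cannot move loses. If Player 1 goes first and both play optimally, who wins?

Player 2 wins

In binary:
  00110  (6)
  11101  (29)
  11011  (27)
  -----
  00000  (0)
The nim-sum is 0, so this is a P-position: the player to move is in a losing position under optimal play; Player 1 is about to move from it and so loses — Player 2 wins.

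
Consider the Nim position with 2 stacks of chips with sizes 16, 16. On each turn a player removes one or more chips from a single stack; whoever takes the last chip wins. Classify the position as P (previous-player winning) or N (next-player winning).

P-position

In binary:
  10000  (16)
  10000  (16)
  -----
  00000  (0)
The nim-sum is 0, so this is a P-position: the player to move is in a losing position under optimal play.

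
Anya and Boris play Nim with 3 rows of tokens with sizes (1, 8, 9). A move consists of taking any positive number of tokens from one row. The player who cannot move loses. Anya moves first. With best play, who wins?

Compute the nim-sum pairwise:
1 ^ 8 = 9
9 ^ 9 = 0
The nim-sum is 0, so this is a P-position: the player to move is in a losing position under optimal play; Anya is about to move from it and so loses — Boris wins.

Boris wins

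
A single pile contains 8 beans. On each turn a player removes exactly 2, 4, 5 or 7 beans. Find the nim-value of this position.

4

Compute g(0), g(1), … for moves {2, 4, 5, 7}:
k:     0  1  2  3  4  5  6  7  8
g(k):  0  0  1  1  2  2  3  3  4
So g(8) = 4.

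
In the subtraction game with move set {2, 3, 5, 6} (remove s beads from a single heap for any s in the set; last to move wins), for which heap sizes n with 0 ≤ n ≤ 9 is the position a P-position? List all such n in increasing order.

0, 1, 8, 9

Compute g(0), g(1), … for moves {2, 3, 5, 6}:
k:     0  1  2  3  4  5  6  7  8  9
g(k):  0  0  1  1  2  2  3  3  0  0
The P-positions (g = 0) in 0..9 are 0, 1, 8, 9.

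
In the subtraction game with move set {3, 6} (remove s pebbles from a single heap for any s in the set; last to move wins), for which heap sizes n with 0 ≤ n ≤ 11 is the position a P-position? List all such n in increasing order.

0, 1, 2, 9, 10, 11

Grundy values for subtraction set {3, 6}:
k:     0  1  2  3  4  5  6  7  8  9 10 11
g(k):  0  0  0  1  1  1  2  2  2  0  0  0
The P-positions (g = 0) in 0..11 are 0, 1, 2, 9, 10, 11.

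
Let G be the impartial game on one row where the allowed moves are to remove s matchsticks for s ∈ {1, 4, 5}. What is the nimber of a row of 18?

Grundy values for subtraction set {1, 4, 5}:
k:     0  1  2  3  4  5  6  7  8  9 10 11 12 13 14 15 16 17 18
g(k):  0  1  0  1  2  3  2  3  0  1  0  1  2  3  2  3  0  1  0
So g(18) = 0.

0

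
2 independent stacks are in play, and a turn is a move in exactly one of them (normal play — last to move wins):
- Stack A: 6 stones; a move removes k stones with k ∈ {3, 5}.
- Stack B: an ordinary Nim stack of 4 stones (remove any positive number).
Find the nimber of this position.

Build the Grundy sequence for stack A with g(k) = mex{g(k−s) : s ∈ {3, 5}, s ≤ k}:
k:     0  1  2  3  4  5  6
g(k):  0  0  0  1  1  1  2
So g(6) = 2.
Stack B is a plain Nim stack of size 4, so its Grundy value is 4.
The value of a disjunctive sum is the nim-sum of the parts.
Combined value = 2 XOR 4 = 6.

6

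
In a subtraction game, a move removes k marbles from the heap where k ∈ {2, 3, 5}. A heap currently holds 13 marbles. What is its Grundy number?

Build the Grundy sequence with g(k) = mex{g(k−s) : s ∈ {2, 3, 5}, s ≤ k}:
k:     0  1  2  3  4  5  6  7  8  9 10 11 12 13
g(k):  0  0  1  1  2  2  3  0  0  1  1  2  2  3
So g(13) = 3.

3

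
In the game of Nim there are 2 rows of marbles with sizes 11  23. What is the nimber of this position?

28

Nim-sum: 11 ⊕ 23 = 28.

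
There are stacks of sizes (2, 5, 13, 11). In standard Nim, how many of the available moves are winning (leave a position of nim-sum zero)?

3

Compute the nim-sum pairwise:
2 ^ 5 = 7
7 ^ 13 = 10
10 ^ 11 = 1
The overall nim-sum is X = 1. A stack of size p has a winning move iff p XOR X < p (reduce it to p XOR X).
  2: 2 XOR 1 = 3 ≥ 2 — no move.
  5: 5 XOR 1 = 4 < 5 — winning move (to 4).
  13: 13 XOR 1 = 12 < 13 — winning move (to 12).
  11: 11 XOR 1 = 10 < 11 — winning move (to 10).
That gives 3 winning moves.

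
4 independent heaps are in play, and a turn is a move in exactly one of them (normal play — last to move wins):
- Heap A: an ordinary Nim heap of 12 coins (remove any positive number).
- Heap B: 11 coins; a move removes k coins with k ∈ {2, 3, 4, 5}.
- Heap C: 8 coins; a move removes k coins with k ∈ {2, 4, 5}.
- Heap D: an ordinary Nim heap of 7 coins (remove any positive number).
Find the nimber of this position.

Heap A is a plain Nim heap of size 12, so its Grundy value is 12.
For heap B, compute g(0), g(1), … with moves {2, 3, 4, 5}:
k:     0  1  2  3  4  5  6  7  8  9 10 11
g(k):  0  0  1  1  2  2  3  0  0  1  1  2
So g(11) = 2.
For heap C, compute g(0), g(1), … with moves {2, 4, 5}:
g(0) = mex{} = 0
g(1) = mex{} = 0
g(2) = mex{0} = 1
g(3) = mex{0} = 1
g(4) = mex{0,1} = 2
g(5) = mex{0,1} = 2
g(6) = mex{0,1,2} = 3
g(7) = mex{1,2} = 0
g(8) = mex{1,2,3} = 0
So g(8) = 0.
Heap D is a plain Nim heap of size 7, so its Grundy value is 7.
The value of a disjunctive sum is the nim-sum of the parts.
Combined value = 12 ⊕ 2 ⊕ 0 ⊕ 7 = 9.

9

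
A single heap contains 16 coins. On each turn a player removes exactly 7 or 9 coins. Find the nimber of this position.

Build the Grundy sequence with g(k) = mex{g(k−s) : s ∈ {7, 9}, s ≤ k}:
k:     0  1  2  3  4  5  6  7  8  9 10 11 12 13 14 15 16
g(k):  0  0  0  0  0  0  0  1  1  1  1  1  1  1  2  2  0
So g(16) = 0.

0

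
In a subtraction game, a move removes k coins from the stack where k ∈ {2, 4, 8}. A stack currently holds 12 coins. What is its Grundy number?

0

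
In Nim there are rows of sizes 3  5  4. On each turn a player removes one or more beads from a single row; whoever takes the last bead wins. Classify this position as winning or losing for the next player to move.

Winning position

Bitwise XOR of the heap sizes:
  011  (3)
  101  (5)
  100  (4)
  ---
  010  (2)
The nim-sum is 2 ≠ 0, so this is an N-position: the player to move can win.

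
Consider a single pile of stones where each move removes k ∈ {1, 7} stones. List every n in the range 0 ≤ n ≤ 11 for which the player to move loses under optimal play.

0, 2, 4, 6, 8, 10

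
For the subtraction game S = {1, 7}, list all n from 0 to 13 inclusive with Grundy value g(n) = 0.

0, 2, 4, 6, 8, 10, 12

Compute g(0), g(1), … for moves {1, 7}:
k:     0  1  2  3  4  5  6  7  8  9 10 11 12 13
g(k):  0  1  0  1  0  1  0  1  0  1  0  1  0  1
The P-positions (g = 0) in 0..13 are 0, 2, 4, 6, 8, 10, 12.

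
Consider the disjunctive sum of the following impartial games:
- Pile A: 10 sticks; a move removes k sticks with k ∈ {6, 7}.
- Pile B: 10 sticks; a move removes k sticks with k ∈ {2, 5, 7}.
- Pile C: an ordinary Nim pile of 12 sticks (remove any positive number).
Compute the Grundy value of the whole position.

13

Build the Grundy sequence for pile A with g(k) = mex{g(k−s) : s ∈ {6, 7}, s ≤ k}:
g(0) = mex{} = 0
g(1) = mex{} = 0
g(2) = mex{} = 0
g(3) = mex{} = 0
g(4) = mex{} = 0
g(5) = mex{} = 0
g(6) = mex{0} = 1
g(7) = mex{0} = 1
g(8) = mex{0} = 1
g(9) = mex{0} = 1
g(10) = mex{0} = 1
So g(10) = 1.
For pile B, compute g(0), g(1), … with moves {2, 5, 7}:
g(0) = mex{} = 0
g(1) = mex{} = 0
g(2) = mex{0} = 1
g(3) = mex{0} = 1
g(4) = mex{1} = 0
g(5) = mex{0,1} = 2
g(6) = mex{0} = 1
g(7) = mex{0,1,2} = 3
g(8) = mex{0,1} = 2
g(9) = mex{0,1,3} = 2
g(10) = mex{1,2} = 0
So g(10) = 0.
Pile C is a plain Nim pile of size 12, so its Grundy value is 12.
The value of a disjunctive sum is the nim-sum of the parts.
Combined value = 1 ⊕ 0 ⊕ 12 = 13.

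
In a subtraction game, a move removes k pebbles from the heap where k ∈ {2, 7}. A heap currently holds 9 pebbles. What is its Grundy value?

0

Compute g(0), g(1), … for moves {2, 7}:
k:     0  1  2  3  4  5  6  7  8  9
g(k):  0  0  1  1  0  0  1  1  2  0
So g(9) = 0.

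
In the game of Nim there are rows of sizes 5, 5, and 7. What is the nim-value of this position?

Compute the nim-sum pairwise:
5 XOR 5 = 0
0 XOR 7 = 7

7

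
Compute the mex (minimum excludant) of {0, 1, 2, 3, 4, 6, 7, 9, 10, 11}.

5

The values 0, 1, 2, 3, 4 are all present; 5 is the first non-negative integer missing from the set.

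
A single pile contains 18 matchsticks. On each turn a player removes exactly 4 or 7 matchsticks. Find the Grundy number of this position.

Build the Grundy sequence with g(k) = mex{g(k−s) : s ∈ {4, 7}, s ≤ k}:
k:     0  1  2  3  4  5  6  7  8  9 10 11 12 13 14 15 16 17 18
g(k):  0  0  0  0  1  1  1  1  2  2  2  0  0  0  0  1  1  1  1
So g(18) = 1.

1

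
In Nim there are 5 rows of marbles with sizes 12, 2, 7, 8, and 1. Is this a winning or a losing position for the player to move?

Losing position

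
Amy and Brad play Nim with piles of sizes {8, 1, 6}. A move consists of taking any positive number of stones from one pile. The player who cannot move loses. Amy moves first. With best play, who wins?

Compute the nim-sum pairwise:
8 XOR 1 = 9
9 XOR 6 = 15
The nim-sum is 15 ≠ 0, so this is an N-position: the player to move can win; Amy has a winning move.

Amy wins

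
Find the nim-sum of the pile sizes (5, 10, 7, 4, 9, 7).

2

In binary:
  0101  (5)
  1010  (10)
  0111  (7)
  0100  (4)
  1001  (9)
  0111  (7)
  ----
  0010  (2)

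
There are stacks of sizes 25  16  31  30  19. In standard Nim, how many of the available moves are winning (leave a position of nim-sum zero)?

5

Compute the nim-sum pairwise:
25 XOR 16 = 9
9 XOR 31 = 22
22 XOR 30 = 8
8 XOR 19 = 27
The overall nim-sum is X = 27. A stack of size p has a winning move iff p XOR X < p (reduce it to p XOR X).
  25: 25 XOR 27 = 2 < 25 — winning move (to 2).
  16: 16 XOR 27 = 11 < 16 — winning move (to 11).
  31: 31 XOR 27 = 4 < 31 — winning move (to 4).
  30: 30 XOR 27 = 5 < 30 — winning move (to 5).
  19: 19 XOR 27 = 8 < 19 — winning move (to 8).
That gives 5 winning moves.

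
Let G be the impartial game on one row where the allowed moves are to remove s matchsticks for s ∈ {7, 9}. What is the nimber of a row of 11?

1

Build the Grundy sequence with g(k) = mex{g(k−s) : s ∈ {7, 9}, s ≤ k}:
g(0) = mex{} = 0
g(1) = mex{} = 0
g(2) = mex{} = 0
g(3) = mex{} = 0
g(4) = mex{} = 0
g(5) = mex{} = 0
g(6) = mex{} = 0
g(7) = mex{0} = 1
g(8) = mex{0} = 1
g(9) = mex{0} = 1
g(10) = mex{0} = 1
g(11) = mex{0} = 1
So g(11) = 1.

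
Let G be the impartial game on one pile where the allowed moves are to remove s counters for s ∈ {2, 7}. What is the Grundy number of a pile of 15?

1

Grundy values for subtraction set {2, 7}:
k:     0  1  2  3  4  5  6  7  8  9 10 11 12 13 14 15
g(k):  0  0  1  1  0  0  1  1  2  0  0  1  1  0  0  1
So g(15) = 1.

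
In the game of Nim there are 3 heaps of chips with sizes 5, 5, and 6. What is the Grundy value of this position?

Compute the nim-sum pairwise:
5 ⊕ 5 = 0
0 ⊕ 6 = 6

6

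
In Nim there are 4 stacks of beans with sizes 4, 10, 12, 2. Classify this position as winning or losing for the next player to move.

Write each in binary and XOR column by column:
  0100  (4)
  1010  (10)
  1100  (12)
  0010  (2)
  ----
  0000  (0)
The nim-sum is 0, so this is a P-position: the player to move is in a losing position under optimal play.

Losing position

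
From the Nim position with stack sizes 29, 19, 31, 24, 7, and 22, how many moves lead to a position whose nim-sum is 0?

In binary:
  11101  (29)
  10011  (19)
  11111  (31)
  11000  (24)
  00111  (7)
  10110  (22)
  -----
  11000  (24)
The overall nim-sum is X = 24. A stack of size p has a winning move iff p XOR X < p (reduce it to p XOR X).
  29: 29 XOR 24 = 5 < 29 — winning move (to 5).
  19: 19 XOR 24 = 11 < 19 — winning move (to 11).
  31: 31 XOR 24 = 7 < 31 — winning move (to 7).
  24: 24 XOR 24 = 0 < 24 — winning move (to 0).
  7: 7 XOR 24 = 31 ≥ 7 — no move.
  22: 22 XOR 24 = 14 < 22 — winning move (to 14).
That gives 5 winning moves.

5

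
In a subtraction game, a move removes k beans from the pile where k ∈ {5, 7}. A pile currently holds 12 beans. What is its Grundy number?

Compute g(0), g(1), … for moves {5, 7}:
g(0) = mex{} = 0
g(1) = mex{} = 0
g(2) = mex{} = 0
g(3) = mex{} = 0
g(4) = mex{} = 0
g(5) = mex{0} = 1
g(6) = mex{0} = 1
g(7) = mex{0} = 1
g(8) = mex{0} = 1
g(9) = mex{0} = 1
g(10) = mex{0,1} = 2
g(11) = mex{0,1} = 2
g(12) = mex{1} = 0
So g(12) = 0.

0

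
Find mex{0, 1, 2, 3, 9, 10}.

The values 0, 1, 2, 3 are all present; 4 is the first non-negative integer missing from the set.

4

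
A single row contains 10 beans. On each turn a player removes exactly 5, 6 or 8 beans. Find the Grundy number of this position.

Compute g(0), g(1), … for moves {5, 6, 8}:
g(0) = mex{} = 0
g(1) = mex{} = 0
g(2) = mex{} = 0
g(3) = mex{} = 0
g(4) = mex{} = 0
g(5) = mex{0} = 1
g(6) = mex{0} = 1
g(7) = mex{0} = 1
g(8) = mex{0} = 1
g(9) = mex{0} = 1
g(10) = mex{0,1} = 2
So g(10) = 2.

2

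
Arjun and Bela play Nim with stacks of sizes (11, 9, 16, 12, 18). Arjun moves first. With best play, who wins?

Compute the nim-sum pairwise:
11 ⊕ 9 = 2
2 ⊕ 16 = 18
18 ⊕ 12 = 30
30 ⊕ 18 = 12
The nim-sum is 12 ≠ 0, so this is an N-position: the player to move can win; Arjun has a winning move.

Arjun wins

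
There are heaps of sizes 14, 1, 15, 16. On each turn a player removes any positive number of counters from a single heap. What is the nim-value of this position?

In binary:
  01110  (14)
  00001  (1)
  01111  (15)
  10000  (16)
  -----
  10000  (16)

16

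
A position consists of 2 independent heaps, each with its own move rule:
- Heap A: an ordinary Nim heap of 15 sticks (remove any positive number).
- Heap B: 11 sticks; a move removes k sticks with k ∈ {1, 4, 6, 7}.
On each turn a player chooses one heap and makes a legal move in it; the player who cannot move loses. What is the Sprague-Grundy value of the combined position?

Heap A is a plain Nim heap of size 15, so its Grundy value is 15.
For heap B, compute g(0), g(1), … with moves {1, 4, 6, 7}:
g(0) = mex{} = 0
g(1) = mex{0} = 1
g(2) = mex{1} = 0
g(3) = mex{0} = 1
g(4) = mex{0,1} = 2
g(5) = mex{1,2} = 0
g(6) = mex{0} = 1
g(7) = mex{0,1} = 2
g(8) = mex{0,1,2} = 3
g(9) = mex{0,1,3} = 2
g(10) = mex{1,2} = 0
g(11) = mex{0,2} = 1
So g(11) = 1.
By the Sprague-Grundy theorem, the Grundy value of a sum of independent games is the XOR of the component values.
Combined value = 15 ⊕ 1 = 14.

14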